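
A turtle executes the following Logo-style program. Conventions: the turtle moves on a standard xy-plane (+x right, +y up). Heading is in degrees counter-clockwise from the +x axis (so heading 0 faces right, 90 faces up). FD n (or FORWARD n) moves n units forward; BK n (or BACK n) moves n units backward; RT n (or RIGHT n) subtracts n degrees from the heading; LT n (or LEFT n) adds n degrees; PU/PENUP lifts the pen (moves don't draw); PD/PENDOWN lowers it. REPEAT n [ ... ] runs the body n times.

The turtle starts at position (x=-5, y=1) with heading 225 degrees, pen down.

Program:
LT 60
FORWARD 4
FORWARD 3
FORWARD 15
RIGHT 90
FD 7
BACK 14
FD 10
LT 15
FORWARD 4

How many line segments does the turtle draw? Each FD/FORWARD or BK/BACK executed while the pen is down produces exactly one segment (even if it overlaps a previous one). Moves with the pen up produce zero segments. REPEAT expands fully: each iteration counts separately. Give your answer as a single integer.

Answer: 7

Derivation:
Executing turtle program step by step:
Start: pos=(-5,1), heading=225, pen down
LT 60: heading 225 -> 285
FD 4: (-5,1) -> (-3.965,-2.864) [heading=285, draw]
FD 3: (-3.965,-2.864) -> (-3.188,-5.761) [heading=285, draw]
FD 15: (-3.188,-5.761) -> (0.694,-20.25) [heading=285, draw]
RT 90: heading 285 -> 195
FD 7: (0.694,-20.25) -> (-6.067,-22.062) [heading=195, draw]
BK 14: (-6.067,-22.062) -> (7.455,-18.439) [heading=195, draw]
FD 10: (7.455,-18.439) -> (-2.204,-21.027) [heading=195, draw]
LT 15: heading 195 -> 210
FD 4: (-2.204,-21.027) -> (-5.668,-23.027) [heading=210, draw]
Final: pos=(-5.668,-23.027), heading=210, 7 segment(s) drawn
Segments drawn: 7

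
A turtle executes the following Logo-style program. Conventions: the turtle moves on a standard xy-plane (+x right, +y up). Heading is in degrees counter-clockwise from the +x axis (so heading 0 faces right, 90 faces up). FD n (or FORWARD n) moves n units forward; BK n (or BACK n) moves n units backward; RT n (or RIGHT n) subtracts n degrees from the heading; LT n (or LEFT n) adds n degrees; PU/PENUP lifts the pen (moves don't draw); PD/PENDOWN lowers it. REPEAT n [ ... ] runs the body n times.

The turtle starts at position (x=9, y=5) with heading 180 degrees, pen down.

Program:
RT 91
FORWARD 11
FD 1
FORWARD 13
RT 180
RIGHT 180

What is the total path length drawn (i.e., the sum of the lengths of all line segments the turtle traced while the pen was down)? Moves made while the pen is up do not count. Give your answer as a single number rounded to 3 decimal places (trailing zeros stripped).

Executing turtle program step by step:
Start: pos=(9,5), heading=180, pen down
RT 91: heading 180 -> 89
FD 11: (9,5) -> (9.192,15.998) [heading=89, draw]
FD 1: (9.192,15.998) -> (9.209,16.998) [heading=89, draw]
FD 13: (9.209,16.998) -> (9.436,29.996) [heading=89, draw]
RT 180: heading 89 -> 269
RT 180: heading 269 -> 89
Final: pos=(9.436,29.996), heading=89, 3 segment(s) drawn

Segment lengths:
  seg 1: (9,5) -> (9.192,15.998), length = 11
  seg 2: (9.192,15.998) -> (9.209,16.998), length = 1
  seg 3: (9.209,16.998) -> (9.436,29.996), length = 13
Total = 25

Answer: 25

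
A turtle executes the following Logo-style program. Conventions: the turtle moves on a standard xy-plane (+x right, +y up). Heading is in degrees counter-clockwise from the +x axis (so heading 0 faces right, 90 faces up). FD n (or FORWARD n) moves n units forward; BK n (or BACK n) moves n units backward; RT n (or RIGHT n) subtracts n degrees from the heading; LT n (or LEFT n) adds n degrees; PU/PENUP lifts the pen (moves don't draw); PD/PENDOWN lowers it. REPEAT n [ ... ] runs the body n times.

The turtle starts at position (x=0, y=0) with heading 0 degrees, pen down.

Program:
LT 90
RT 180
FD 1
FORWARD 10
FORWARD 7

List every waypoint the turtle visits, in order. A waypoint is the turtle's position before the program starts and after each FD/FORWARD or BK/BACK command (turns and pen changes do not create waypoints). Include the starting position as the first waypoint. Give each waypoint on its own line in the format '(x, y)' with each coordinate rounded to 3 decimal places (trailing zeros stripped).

Executing turtle program step by step:
Start: pos=(0,0), heading=0, pen down
LT 90: heading 0 -> 90
RT 180: heading 90 -> 270
FD 1: (0,0) -> (0,-1) [heading=270, draw]
FD 10: (0,-1) -> (0,-11) [heading=270, draw]
FD 7: (0,-11) -> (0,-18) [heading=270, draw]
Final: pos=(0,-18), heading=270, 3 segment(s) drawn
Waypoints (4 total):
(0, 0)
(0, -1)
(0, -11)
(0, -18)

Answer: (0, 0)
(0, -1)
(0, -11)
(0, -18)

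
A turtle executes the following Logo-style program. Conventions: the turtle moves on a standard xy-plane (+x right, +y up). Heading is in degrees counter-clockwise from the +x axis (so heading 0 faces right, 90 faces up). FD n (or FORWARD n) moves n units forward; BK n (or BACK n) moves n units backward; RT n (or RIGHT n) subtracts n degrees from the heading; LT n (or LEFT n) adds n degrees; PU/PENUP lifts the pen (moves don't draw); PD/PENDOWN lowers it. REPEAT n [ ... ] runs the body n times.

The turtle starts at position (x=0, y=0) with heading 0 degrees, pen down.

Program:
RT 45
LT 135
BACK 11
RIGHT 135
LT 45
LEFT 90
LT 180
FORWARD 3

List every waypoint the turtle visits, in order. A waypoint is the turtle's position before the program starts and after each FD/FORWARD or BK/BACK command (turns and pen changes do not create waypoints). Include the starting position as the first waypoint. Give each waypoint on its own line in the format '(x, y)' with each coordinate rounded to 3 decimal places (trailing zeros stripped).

Executing turtle program step by step:
Start: pos=(0,0), heading=0, pen down
RT 45: heading 0 -> 315
LT 135: heading 315 -> 90
BK 11: (0,0) -> (0,-11) [heading=90, draw]
RT 135: heading 90 -> 315
LT 45: heading 315 -> 0
LT 90: heading 0 -> 90
LT 180: heading 90 -> 270
FD 3: (0,-11) -> (0,-14) [heading=270, draw]
Final: pos=(0,-14), heading=270, 2 segment(s) drawn
Waypoints (3 total):
(0, 0)
(0, -11)
(0, -14)

Answer: (0, 0)
(0, -11)
(0, -14)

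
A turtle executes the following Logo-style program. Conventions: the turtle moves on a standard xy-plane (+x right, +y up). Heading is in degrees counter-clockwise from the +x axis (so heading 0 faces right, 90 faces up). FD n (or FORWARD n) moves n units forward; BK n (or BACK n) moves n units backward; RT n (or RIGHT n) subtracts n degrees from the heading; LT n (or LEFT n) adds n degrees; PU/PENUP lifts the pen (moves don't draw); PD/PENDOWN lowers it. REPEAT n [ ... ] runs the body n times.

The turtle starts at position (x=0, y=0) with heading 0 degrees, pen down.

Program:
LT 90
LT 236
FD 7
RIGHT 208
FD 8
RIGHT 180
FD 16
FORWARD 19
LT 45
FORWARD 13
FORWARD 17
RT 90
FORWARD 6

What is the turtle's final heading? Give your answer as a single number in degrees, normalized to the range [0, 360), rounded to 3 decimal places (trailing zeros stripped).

Executing turtle program step by step:
Start: pos=(0,0), heading=0, pen down
LT 90: heading 0 -> 90
LT 236: heading 90 -> 326
FD 7: (0,0) -> (5.803,-3.914) [heading=326, draw]
RT 208: heading 326 -> 118
FD 8: (5.803,-3.914) -> (2.047,3.149) [heading=118, draw]
RT 180: heading 118 -> 298
FD 16: (2.047,3.149) -> (9.559,-10.978) [heading=298, draw]
FD 19: (9.559,-10.978) -> (18.479,-27.754) [heading=298, draw]
LT 45: heading 298 -> 343
FD 13: (18.479,-27.754) -> (30.911,-31.555) [heading=343, draw]
FD 17: (30.911,-31.555) -> (47.168,-36.525) [heading=343, draw]
RT 90: heading 343 -> 253
FD 6: (47.168,-36.525) -> (45.414,-42.263) [heading=253, draw]
Final: pos=(45.414,-42.263), heading=253, 7 segment(s) drawn

Answer: 253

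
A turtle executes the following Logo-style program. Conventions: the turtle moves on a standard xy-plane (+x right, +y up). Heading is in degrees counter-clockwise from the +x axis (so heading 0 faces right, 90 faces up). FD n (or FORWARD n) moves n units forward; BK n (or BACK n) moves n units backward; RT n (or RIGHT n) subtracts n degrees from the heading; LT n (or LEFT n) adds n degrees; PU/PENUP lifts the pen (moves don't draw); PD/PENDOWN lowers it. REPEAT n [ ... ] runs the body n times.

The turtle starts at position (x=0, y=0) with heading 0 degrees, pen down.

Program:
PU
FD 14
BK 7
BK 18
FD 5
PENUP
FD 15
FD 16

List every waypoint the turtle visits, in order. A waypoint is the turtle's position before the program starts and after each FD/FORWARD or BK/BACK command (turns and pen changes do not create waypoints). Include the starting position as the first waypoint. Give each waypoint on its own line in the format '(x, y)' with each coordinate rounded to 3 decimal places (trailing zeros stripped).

Executing turtle program step by step:
Start: pos=(0,0), heading=0, pen down
PU: pen up
FD 14: (0,0) -> (14,0) [heading=0, move]
BK 7: (14,0) -> (7,0) [heading=0, move]
BK 18: (7,0) -> (-11,0) [heading=0, move]
FD 5: (-11,0) -> (-6,0) [heading=0, move]
PU: pen up
FD 15: (-6,0) -> (9,0) [heading=0, move]
FD 16: (9,0) -> (25,0) [heading=0, move]
Final: pos=(25,0), heading=0, 0 segment(s) drawn
Waypoints (7 total):
(0, 0)
(14, 0)
(7, 0)
(-11, 0)
(-6, 0)
(9, 0)
(25, 0)

Answer: (0, 0)
(14, 0)
(7, 0)
(-11, 0)
(-6, 0)
(9, 0)
(25, 0)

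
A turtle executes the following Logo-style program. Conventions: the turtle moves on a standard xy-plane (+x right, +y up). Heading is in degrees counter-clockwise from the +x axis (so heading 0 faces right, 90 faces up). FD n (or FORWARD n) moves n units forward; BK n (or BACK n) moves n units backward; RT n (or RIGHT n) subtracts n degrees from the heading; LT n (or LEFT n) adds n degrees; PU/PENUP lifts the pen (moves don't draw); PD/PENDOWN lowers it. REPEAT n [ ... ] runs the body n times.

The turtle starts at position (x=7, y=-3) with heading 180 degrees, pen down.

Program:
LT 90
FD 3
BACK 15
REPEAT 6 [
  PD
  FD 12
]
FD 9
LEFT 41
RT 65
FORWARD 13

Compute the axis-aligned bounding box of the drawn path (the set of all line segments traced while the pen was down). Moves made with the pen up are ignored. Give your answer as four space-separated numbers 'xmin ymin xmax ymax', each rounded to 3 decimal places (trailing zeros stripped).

Executing turtle program step by step:
Start: pos=(7,-3), heading=180, pen down
LT 90: heading 180 -> 270
FD 3: (7,-3) -> (7,-6) [heading=270, draw]
BK 15: (7,-6) -> (7,9) [heading=270, draw]
REPEAT 6 [
  -- iteration 1/6 --
  PD: pen down
  FD 12: (7,9) -> (7,-3) [heading=270, draw]
  -- iteration 2/6 --
  PD: pen down
  FD 12: (7,-3) -> (7,-15) [heading=270, draw]
  -- iteration 3/6 --
  PD: pen down
  FD 12: (7,-15) -> (7,-27) [heading=270, draw]
  -- iteration 4/6 --
  PD: pen down
  FD 12: (7,-27) -> (7,-39) [heading=270, draw]
  -- iteration 5/6 --
  PD: pen down
  FD 12: (7,-39) -> (7,-51) [heading=270, draw]
  -- iteration 6/6 --
  PD: pen down
  FD 12: (7,-51) -> (7,-63) [heading=270, draw]
]
FD 9: (7,-63) -> (7,-72) [heading=270, draw]
LT 41: heading 270 -> 311
RT 65: heading 311 -> 246
FD 13: (7,-72) -> (1.712,-83.876) [heading=246, draw]
Final: pos=(1.712,-83.876), heading=246, 10 segment(s) drawn

Segment endpoints: x in {1.712, 7, 7, 7, 7, 7, 7, 7, 7, 7}, y in {-83.876, -72, -63, -51, -39, -27, -15, -6, -3, 9}
xmin=1.712, ymin=-83.876, xmax=7, ymax=9

Answer: 1.712 -83.876 7 9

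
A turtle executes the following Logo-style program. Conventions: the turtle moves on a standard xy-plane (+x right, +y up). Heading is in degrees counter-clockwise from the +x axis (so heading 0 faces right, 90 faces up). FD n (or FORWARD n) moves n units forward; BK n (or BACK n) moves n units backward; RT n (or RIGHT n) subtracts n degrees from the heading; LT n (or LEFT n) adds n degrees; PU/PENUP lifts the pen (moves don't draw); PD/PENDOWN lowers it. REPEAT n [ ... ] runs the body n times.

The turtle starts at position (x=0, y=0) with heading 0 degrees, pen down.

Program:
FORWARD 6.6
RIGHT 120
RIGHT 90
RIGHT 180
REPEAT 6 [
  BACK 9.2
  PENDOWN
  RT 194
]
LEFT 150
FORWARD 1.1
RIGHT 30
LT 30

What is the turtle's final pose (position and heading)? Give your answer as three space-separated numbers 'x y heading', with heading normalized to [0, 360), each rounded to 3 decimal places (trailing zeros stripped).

Executing turtle program step by step:
Start: pos=(0,0), heading=0, pen down
FD 6.6: (0,0) -> (6.6,0) [heading=0, draw]
RT 120: heading 0 -> 240
RT 90: heading 240 -> 150
RT 180: heading 150 -> 330
REPEAT 6 [
  -- iteration 1/6 --
  BK 9.2: (6.6,0) -> (-1.367,4.6) [heading=330, draw]
  PD: pen down
  RT 194: heading 330 -> 136
  -- iteration 2/6 --
  BK 9.2: (-1.367,4.6) -> (5.25,-1.791) [heading=136, draw]
  PD: pen down
  RT 194: heading 136 -> 302
  -- iteration 3/6 --
  BK 9.2: (5.25,-1.791) -> (0.375,6.011) [heading=302, draw]
  PD: pen down
  RT 194: heading 302 -> 108
  -- iteration 4/6 --
  BK 9.2: (0.375,6.011) -> (3.218,-2.739) [heading=108, draw]
  PD: pen down
  RT 194: heading 108 -> 274
  -- iteration 5/6 --
  BK 9.2: (3.218,-2.739) -> (2.576,6.439) [heading=274, draw]
  PD: pen down
  RT 194: heading 274 -> 80
  -- iteration 6/6 --
  BK 9.2: (2.576,6.439) -> (0.979,-2.621) [heading=80, draw]
  PD: pen down
  RT 194: heading 80 -> 246
]
LT 150: heading 246 -> 36
FD 1.1: (0.979,-2.621) -> (1.869,-1.975) [heading=36, draw]
RT 30: heading 36 -> 6
LT 30: heading 6 -> 36
Final: pos=(1.869,-1.975), heading=36, 8 segment(s) drawn

Answer: 1.869 -1.975 36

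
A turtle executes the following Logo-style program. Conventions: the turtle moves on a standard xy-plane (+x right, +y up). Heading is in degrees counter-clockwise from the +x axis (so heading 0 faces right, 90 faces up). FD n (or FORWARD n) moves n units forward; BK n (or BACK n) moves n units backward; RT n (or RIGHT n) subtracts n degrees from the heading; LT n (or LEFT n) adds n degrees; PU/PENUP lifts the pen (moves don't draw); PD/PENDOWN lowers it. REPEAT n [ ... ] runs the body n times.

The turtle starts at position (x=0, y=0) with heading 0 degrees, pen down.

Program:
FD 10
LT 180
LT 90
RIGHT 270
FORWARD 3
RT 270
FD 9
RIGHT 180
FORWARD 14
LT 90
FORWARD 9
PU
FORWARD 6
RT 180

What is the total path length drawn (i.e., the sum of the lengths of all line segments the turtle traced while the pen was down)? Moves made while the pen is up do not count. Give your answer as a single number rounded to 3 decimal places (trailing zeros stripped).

Executing turtle program step by step:
Start: pos=(0,0), heading=0, pen down
FD 10: (0,0) -> (10,0) [heading=0, draw]
LT 180: heading 0 -> 180
LT 90: heading 180 -> 270
RT 270: heading 270 -> 0
FD 3: (10,0) -> (13,0) [heading=0, draw]
RT 270: heading 0 -> 90
FD 9: (13,0) -> (13,9) [heading=90, draw]
RT 180: heading 90 -> 270
FD 14: (13,9) -> (13,-5) [heading=270, draw]
LT 90: heading 270 -> 0
FD 9: (13,-5) -> (22,-5) [heading=0, draw]
PU: pen up
FD 6: (22,-5) -> (28,-5) [heading=0, move]
RT 180: heading 0 -> 180
Final: pos=(28,-5), heading=180, 5 segment(s) drawn

Segment lengths:
  seg 1: (0,0) -> (10,0), length = 10
  seg 2: (10,0) -> (13,0), length = 3
  seg 3: (13,0) -> (13,9), length = 9
  seg 4: (13,9) -> (13,-5), length = 14
  seg 5: (13,-5) -> (22,-5), length = 9
Total = 45

Answer: 45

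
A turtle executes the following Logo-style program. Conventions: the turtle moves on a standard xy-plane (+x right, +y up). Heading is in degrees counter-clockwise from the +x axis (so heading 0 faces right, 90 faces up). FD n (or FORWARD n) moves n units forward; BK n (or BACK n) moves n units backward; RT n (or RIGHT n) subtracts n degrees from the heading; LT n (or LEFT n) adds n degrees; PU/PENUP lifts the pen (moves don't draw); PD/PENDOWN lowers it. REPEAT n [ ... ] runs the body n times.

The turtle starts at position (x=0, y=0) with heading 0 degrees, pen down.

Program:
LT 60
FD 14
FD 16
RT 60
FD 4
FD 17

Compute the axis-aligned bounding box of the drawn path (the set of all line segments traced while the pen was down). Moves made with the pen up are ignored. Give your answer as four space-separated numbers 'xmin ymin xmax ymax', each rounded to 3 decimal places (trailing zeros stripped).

Executing turtle program step by step:
Start: pos=(0,0), heading=0, pen down
LT 60: heading 0 -> 60
FD 14: (0,0) -> (7,12.124) [heading=60, draw]
FD 16: (7,12.124) -> (15,25.981) [heading=60, draw]
RT 60: heading 60 -> 0
FD 4: (15,25.981) -> (19,25.981) [heading=0, draw]
FD 17: (19,25.981) -> (36,25.981) [heading=0, draw]
Final: pos=(36,25.981), heading=0, 4 segment(s) drawn

Segment endpoints: x in {0, 7, 15, 19, 36}, y in {0, 12.124, 25.981}
xmin=0, ymin=0, xmax=36, ymax=25.981

Answer: 0 0 36 25.981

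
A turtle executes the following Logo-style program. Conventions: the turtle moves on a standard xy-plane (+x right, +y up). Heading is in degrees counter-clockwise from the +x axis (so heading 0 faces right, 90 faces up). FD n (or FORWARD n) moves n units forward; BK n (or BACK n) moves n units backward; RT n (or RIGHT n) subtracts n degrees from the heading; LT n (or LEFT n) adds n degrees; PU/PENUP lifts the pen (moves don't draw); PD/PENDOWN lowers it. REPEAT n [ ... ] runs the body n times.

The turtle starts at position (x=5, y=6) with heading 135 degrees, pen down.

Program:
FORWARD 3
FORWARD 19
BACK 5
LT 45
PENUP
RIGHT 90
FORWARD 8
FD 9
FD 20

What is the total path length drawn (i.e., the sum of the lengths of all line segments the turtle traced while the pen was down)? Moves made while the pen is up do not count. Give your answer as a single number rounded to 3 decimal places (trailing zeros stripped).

Executing turtle program step by step:
Start: pos=(5,6), heading=135, pen down
FD 3: (5,6) -> (2.879,8.121) [heading=135, draw]
FD 19: (2.879,8.121) -> (-10.556,21.556) [heading=135, draw]
BK 5: (-10.556,21.556) -> (-7.021,18.021) [heading=135, draw]
LT 45: heading 135 -> 180
PU: pen up
RT 90: heading 180 -> 90
FD 8: (-7.021,18.021) -> (-7.021,26.021) [heading=90, move]
FD 9: (-7.021,26.021) -> (-7.021,35.021) [heading=90, move]
FD 20: (-7.021,35.021) -> (-7.021,55.021) [heading=90, move]
Final: pos=(-7.021,55.021), heading=90, 3 segment(s) drawn

Segment lengths:
  seg 1: (5,6) -> (2.879,8.121), length = 3
  seg 2: (2.879,8.121) -> (-10.556,21.556), length = 19
  seg 3: (-10.556,21.556) -> (-7.021,18.021), length = 5
Total = 27

Answer: 27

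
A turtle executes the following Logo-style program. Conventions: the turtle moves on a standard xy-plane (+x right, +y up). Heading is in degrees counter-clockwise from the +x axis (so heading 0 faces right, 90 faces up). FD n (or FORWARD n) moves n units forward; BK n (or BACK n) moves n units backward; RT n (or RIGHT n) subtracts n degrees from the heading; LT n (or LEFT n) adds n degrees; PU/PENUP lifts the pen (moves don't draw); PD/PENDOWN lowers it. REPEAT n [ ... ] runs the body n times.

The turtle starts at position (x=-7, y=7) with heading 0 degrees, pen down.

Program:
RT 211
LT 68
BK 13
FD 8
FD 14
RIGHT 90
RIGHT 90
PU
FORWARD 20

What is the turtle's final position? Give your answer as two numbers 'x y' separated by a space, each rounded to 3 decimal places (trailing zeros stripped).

Executing turtle program step by step:
Start: pos=(-7,7), heading=0, pen down
RT 211: heading 0 -> 149
LT 68: heading 149 -> 217
BK 13: (-7,7) -> (3.382,14.824) [heading=217, draw]
FD 8: (3.382,14.824) -> (-3.007,10.009) [heading=217, draw]
FD 14: (-3.007,10.009) -> (-14.188,1.584) [heading=217, draw]
RT 90: heading 217 -> 127
RT 90: heading 127 -> 37
PU: pen up
FD 20: (-14.188,1.584) -> (1.785,13.62) [heading=37, move]
Final: pos=(1.785,13.62), heading=37, 3 segment(s) drawn

Answer: 1.785 13.62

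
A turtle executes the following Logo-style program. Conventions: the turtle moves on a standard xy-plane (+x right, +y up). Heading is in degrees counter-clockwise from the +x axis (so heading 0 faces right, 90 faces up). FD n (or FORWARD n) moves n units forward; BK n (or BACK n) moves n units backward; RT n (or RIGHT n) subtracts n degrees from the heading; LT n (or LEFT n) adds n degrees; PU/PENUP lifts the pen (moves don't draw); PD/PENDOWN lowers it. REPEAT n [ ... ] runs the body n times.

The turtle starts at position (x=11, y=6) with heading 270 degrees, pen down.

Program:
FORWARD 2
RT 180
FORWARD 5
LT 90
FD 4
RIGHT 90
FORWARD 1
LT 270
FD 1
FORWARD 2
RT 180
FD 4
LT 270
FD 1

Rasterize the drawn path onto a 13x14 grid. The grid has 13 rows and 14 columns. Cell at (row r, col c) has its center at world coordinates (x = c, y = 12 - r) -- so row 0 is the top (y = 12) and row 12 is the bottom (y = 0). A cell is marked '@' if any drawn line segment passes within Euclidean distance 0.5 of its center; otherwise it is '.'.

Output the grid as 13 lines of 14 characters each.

Segment 0: (11,6) -> (11,4)
Segment 1: (11,4) -> (11,9)
Segment 2: (11,9) -> (7,9)
Segment 3: (7,9) -> (7,10)
Segment 4: (7,10) -> (8,10)
Segment 5: (8,10) -> (10,10)
Segment 6: (10,10) -> (6,10)
Segment 7: (6,10) -> (6,11)

Answer: ..............
......@.......
......@@@@@...
.......@@@@@..
...........@..
...........@..
...........@..
...........@..
...........@..
..............
..............
..............
..............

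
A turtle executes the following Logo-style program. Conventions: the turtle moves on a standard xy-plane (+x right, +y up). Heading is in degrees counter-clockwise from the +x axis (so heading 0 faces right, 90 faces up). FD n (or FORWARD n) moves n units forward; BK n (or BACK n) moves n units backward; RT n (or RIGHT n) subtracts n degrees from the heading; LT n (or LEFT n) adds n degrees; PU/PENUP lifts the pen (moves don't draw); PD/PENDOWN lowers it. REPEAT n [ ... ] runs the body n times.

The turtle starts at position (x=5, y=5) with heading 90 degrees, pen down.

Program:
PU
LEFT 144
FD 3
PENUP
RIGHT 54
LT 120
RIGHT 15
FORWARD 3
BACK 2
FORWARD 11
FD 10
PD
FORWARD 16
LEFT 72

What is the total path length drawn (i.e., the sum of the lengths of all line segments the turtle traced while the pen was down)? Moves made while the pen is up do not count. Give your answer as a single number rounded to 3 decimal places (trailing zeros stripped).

Executing turtle program step by step:
Start: pos=(5,5), heading=90, pen down
PU: pen up
LT 144: heading 90 -> 234
FD 3: (5,5) -> (3.237,2.573) [heading=234, move]
PU: pen up
RT 54: heading 234 -> 180
LT 120: heading 180 -> 300
RT 15: heading 300 -> 285
FD 3: (3.237,2.573) -> (4.013,-0.325) [heading=285, move]
BK 2: (4.013,-0.325) -> (3.495,1.607) [heading=285, move]
FD 11: (3.495,1.607) -> (6.342,-9.018) [heading=285, move]
FD 10: (6.342,-9.018) -> (8.931,-18.677) [heading=285, move]
PD: pen down
FD 16: (8.931,-18.677) -> (13.072,-34.132) [heading=285, draw]
LT 72: heading 285 -> 357
Final: pos=(13.072,-34.132), heading=357, 1 segment(s) drawn

Segment lengths:
  seg 1: (8.931,-18.677) -> (13.072,-34.132), length = 16
Total = 16

Answer: 16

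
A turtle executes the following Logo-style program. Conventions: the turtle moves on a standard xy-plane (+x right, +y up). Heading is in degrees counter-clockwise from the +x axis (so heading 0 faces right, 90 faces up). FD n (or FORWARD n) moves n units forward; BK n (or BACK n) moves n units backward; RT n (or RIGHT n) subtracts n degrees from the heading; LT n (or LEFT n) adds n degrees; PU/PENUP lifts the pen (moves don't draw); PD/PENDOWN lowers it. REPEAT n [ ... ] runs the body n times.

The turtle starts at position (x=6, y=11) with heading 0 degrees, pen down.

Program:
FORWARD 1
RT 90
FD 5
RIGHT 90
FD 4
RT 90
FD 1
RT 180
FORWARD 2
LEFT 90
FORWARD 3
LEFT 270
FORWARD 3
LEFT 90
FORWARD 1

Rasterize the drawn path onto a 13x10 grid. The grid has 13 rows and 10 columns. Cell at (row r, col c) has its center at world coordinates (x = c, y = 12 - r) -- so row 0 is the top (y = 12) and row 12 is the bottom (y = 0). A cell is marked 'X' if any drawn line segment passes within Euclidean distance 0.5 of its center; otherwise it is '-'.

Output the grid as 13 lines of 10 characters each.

Segment 0: (6,11) -> (7,11)
Segment 1: (7,11) -> (7,6)
Segment 2: (7,6) -> (3,6)
Segment 3: (3,6) -> (3,7)
Segment 4: (3,7) -> (3,5)
Segment 5: (3,5) -> (6,5)
Segment 6: (6,5) -> (6,2)
Segment 7: (6,2) -> (7,2)

Answer: ----------
------XX--
-------X--
-------X--
-------X--
---X---X--
---XXXXX--
---XXXX---
------X---
------X---
------XX--
----------
----------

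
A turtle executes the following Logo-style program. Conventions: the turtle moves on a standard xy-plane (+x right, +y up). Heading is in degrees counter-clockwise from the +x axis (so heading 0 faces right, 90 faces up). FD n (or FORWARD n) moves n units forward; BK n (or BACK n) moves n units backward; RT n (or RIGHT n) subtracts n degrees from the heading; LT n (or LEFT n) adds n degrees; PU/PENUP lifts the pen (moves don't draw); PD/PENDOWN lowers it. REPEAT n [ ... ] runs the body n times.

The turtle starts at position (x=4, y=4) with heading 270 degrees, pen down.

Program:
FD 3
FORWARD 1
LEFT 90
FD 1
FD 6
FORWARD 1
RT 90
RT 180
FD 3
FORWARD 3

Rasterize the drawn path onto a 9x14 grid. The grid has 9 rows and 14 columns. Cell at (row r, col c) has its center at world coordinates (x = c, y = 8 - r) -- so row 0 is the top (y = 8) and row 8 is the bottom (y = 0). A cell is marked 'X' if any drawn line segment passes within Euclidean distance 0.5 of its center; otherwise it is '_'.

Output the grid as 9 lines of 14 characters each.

Segment 0: (4,4) -> (4,1)
Segment 1: (4,1) -> (4,0)
Segment 2: (4,0) -> (5,-0)
Segment 3: (5,-0) -> (11,-0)
Segment 4: (11,-0) -> (12,-0)
Segment 5: (12,-0) -> (12,3)
Segment 6: (12,3) -> (12,6)

Answer: ______________
______________
____________X_
____________X_
____X_______X_
____X_______X_
____X_______X_
____X_______X_
____XXXXXXXXX_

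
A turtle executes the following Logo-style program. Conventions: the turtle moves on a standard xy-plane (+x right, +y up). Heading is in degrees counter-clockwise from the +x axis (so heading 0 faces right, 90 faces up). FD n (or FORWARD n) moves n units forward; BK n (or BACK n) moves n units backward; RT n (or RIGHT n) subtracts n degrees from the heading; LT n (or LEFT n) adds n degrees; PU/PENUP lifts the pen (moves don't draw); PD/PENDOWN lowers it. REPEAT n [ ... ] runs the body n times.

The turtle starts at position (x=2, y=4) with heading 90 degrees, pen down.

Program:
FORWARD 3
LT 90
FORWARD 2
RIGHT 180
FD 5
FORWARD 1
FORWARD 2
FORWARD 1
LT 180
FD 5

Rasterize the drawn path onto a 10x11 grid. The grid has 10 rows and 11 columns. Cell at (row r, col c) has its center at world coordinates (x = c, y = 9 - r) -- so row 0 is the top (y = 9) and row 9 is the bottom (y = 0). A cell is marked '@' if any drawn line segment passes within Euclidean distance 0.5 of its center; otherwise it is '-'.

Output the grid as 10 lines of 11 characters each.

Answer: -----------
-----------
@@@@@@@@@@-
--@--------
--@--------
--@--------
-----------
-----------
-----------
-----------

Derivation:
Segment 0: (2,4) -> (2,7)
Segment 1: (2,7) -> (0,7)
Segment 2: (0,7) -> (5,7)
Segment 3: (5,7) -> (6,7)
Segment 4: (6,7) -> (8,7)
Segment 5: (8,7) -> (9,7)
Segment 6: (9,7) -> (4,7)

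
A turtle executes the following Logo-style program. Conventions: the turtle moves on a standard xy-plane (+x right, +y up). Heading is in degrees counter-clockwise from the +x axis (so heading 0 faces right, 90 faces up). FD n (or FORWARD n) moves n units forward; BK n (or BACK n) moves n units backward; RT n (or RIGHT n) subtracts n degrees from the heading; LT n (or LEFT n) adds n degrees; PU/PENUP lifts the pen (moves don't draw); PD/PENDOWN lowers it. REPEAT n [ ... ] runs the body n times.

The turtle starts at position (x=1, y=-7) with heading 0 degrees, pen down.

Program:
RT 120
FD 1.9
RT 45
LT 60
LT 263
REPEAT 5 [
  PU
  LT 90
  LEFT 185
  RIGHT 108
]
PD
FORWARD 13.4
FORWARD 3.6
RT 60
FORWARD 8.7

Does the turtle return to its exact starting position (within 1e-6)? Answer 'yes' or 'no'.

Executing turtle program step by step:
Start: pos=(1,-7), heading=0, pen down
RT 120: heading 0 -> 240
FD 1.9: (1,-7) -> (0.05,-8.645) [heading=240, draw]
RT 45: heading 240 -> 195
LT 60: heading 195 -> 255
LT 263: heading 255 -> 158
REPEAT 5 [
  -- iteration 1/5 --
  PU: pen up
  LT 90: heading 158 -> 248
  LT 185: heading 248 -> 73
  RT 108: heading 73 -> 325
  -- iteration 2/5 --
  PU: pen up
  LT 90: heading 325 -> 55
  LT 185: heading 55 -> 240
  RT 108: heading 240 -> 132
  -- iteration 3/5 --
  PU: pen up
  LT 90: heading 132 -> 222
  LT 185: heading 222 -> 47
  RT 108: heading 47 -> 299
  -- iteration 4/5 --
  PU: pen up
  LT 90: heading 299 -> 29
  LT 185: heading 29 -> 214
  RT 108: heading 214 -> 106
  -- iteration 5/5 --
  PU: pen up
  LT 90: heading 106 -> 196
  LT 185: heading 196 -> 21
  RT 108: heading 21 -> 273
]
PD: pen down
FD 13.4: (0.05,-8.645) -> (0.751,-22.027) [heading=273, draw]
FD 3.6: (0.751,-22.027) -> (0.94,-25.622) [heading=273, draw]
RT 60: heading 273 -> 213
FD 8.7: (0.94,-25.622) -> (-6.357,-30.361) [heading=213, draw]
Final: pos=(-6.357,-30.361), heading=213, 4 segment(s) drawn

Start position: (1, -7)
Final position: (-6.357, -30.361)
Distance = 24.492; >= 1e-6 -> NOT closed

Answer: no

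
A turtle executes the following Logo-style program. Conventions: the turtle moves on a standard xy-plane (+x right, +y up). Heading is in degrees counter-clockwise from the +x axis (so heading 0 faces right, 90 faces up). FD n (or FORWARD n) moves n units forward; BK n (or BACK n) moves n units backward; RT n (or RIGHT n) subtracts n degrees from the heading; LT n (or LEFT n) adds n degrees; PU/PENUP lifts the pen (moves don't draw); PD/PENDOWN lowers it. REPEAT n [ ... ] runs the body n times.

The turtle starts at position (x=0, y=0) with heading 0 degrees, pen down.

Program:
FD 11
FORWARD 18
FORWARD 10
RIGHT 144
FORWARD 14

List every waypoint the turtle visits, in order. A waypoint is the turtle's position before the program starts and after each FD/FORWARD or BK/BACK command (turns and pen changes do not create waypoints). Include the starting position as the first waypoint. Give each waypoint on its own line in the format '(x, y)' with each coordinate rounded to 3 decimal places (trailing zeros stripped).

Executing turtle program step by step:
Start: pos=(0,0), heading=0, pen down
FD 11: (0,0) -> (11,0) [heading=0, draw]
FD 18: (11,0) -> (29,0) [heading=0, draw]
FD 10: (29,0) -> (39,0) [heading=0, draw]
RT 144: heading 0 -> 216
FD 14: (39,0) -> (27.674,-8.229) [heading=216, draw]
Final: pos=(27.674,-8.229), heading=216, 4 segment(s) drawn
Waypoints (5 total):
(0, 0)
(11, 0)
(29, 0)
(39, 0)
(27.674, -8.229)

Answer: (0, 0)
(11, 0)
(29, 0)
(39, 0)
(27.674, -8.229)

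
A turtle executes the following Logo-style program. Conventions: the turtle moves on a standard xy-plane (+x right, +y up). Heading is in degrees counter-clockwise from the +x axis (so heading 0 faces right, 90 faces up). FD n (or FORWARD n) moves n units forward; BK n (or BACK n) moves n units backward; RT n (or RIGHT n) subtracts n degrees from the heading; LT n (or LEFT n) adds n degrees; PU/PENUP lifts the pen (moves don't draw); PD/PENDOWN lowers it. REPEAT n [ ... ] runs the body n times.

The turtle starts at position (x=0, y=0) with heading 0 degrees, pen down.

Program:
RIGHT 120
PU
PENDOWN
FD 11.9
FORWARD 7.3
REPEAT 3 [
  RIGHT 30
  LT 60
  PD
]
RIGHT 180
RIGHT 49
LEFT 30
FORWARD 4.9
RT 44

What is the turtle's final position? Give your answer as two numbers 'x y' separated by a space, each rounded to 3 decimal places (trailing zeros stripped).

Answer: -12.815 -12.93

Derivation:
Executing turtle program step by step:
Start: pos=(0,0), heading=0, pen down
RT 120: heading 0 -> 240
PU: pen up
PD: pen down
FD 11.9: (0,0) -> (-5.95,-10.306) [heading=240, draw]
FD 7.3: (-5.95,-10.306) -> (-9.6,-16.628) [heading=240, draw]
REPEAT 3 [
  -- iteration 1/3 --
  RT 30: heading 240 -> 210
  LT 60: heading 210 -> 270
  PD: pen down
  -- iteration 2/3 --
  RT 30: heading 270 -> 240
  LT 60: heading 240 -> 300
  PD: pen down
  -- iteration 3/3 --
  RT 30: heading 300 -> 270
  LT 60: heading 270 -> 330
  PD: pen down
]
RT 180: heading 330 -> 150
RT 49: heading 150 -> 101
LT 30: heading 101 -> 131
FD 4.9: (-9.6,-16.628) -> (-12.815,-12.93) [heading=131, draw]
RT 44: heading 131 -> 87
Final: pos=(-12.815,-12.93), heading=87, 3 segment(s) drawn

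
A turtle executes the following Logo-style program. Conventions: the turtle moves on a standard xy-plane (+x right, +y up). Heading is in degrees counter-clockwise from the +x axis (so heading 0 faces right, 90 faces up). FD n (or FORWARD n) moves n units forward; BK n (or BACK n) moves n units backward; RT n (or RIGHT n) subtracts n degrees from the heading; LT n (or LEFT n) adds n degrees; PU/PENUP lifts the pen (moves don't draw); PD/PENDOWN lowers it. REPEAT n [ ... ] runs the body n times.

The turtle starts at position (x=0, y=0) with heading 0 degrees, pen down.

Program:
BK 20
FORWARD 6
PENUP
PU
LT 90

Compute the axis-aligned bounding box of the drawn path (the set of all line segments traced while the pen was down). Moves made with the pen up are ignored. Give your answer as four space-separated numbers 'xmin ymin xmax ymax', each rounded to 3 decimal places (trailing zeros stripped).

Answer: -20 0 0 0

Derivation:
Executing turtle program step by step:
Start: pos=(0,0), heading=0, pen down
BK 20: (0,0) -> (-20,0) [heading=0, draw]
FD 6: (-20,0) -> (-14,0) [heading=0, draw]
PU: pen up
PU: pen up
LT 90: heading 0 -> 90
Final: pos=(-14,0), heading=90, 2 segment(s) drawn

Segment endpoints: x in {-20, -14, 0}, y in {0}
xmin=-20, ymin=0, xmax=0, ymax=0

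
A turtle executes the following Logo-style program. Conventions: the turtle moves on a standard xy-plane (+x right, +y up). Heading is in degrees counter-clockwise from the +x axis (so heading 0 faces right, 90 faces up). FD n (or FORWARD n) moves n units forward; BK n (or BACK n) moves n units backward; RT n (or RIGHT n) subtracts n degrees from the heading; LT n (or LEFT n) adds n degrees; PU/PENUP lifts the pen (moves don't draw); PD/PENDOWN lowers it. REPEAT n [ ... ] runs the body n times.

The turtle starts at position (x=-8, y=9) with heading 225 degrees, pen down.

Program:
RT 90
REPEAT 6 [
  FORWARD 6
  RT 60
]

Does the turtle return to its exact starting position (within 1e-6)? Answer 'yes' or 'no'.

Answer: yes

Derivation:
Executing turtle program step by step:
Start: pos=(-8,9), heading=225, pen down
RT 90: heading 225 -> 135
REPEAT 6 [
  -- iteration 1/6 --
  FD 6: (-8,9) -> (-12.243,13.243) [heading=135, draw]
  RT 60: heading 135 -> 75
  -- iteration 2/6 --
  FD 6: (-12.243,13.243) -> (-10.69,19.038) [heading=75, draw]
  RT 60: heading 75 -> 15
  -- iteration 3/6 --
  FD 6: (-10.69,19.038) -> (-4.894,20.591) [heading=15, draw]
  RT 60: heading 15 -> 315
  -- iteration 4/6 --
  FD 6: (-4.894,20.591) -> (-0.652,16.348) [heading=315, draw]
  RT 60: heading 315 -> 255
  -- iteration 5/6 --
  FD 6: (-0.652,16.348) -> (-2.204,10.553) [heading=255, draw]
  RT 60: heading 255 -> 195
  -- iteration 6/6 --
  FD 6: (-2.204,10.553) -> (-8,9) [heading=195, draw]
  RT 60: heading 195 -> 135
]
Final: pos=(-8,9), heading=135, 6 segment(s) drawn

Start position: (-8, 9)
Final position: (-8, 9)
Distance = 0; < 1e-6 -> CLOSED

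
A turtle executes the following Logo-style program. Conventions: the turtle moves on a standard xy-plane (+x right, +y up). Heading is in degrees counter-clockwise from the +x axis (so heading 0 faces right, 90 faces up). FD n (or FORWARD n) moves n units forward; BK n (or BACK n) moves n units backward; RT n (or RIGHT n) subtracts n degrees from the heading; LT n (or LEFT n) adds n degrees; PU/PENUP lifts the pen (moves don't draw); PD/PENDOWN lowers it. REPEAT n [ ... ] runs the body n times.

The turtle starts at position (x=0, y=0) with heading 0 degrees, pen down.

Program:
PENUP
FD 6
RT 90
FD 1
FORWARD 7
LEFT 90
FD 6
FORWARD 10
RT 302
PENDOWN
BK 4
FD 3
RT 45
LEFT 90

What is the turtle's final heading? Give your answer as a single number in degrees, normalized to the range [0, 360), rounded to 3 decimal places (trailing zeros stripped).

Executing turtle program step by step:
Start: pos=(0,0), heading=0, pen down
PU: pen up
FD 6: (0,0) -> (6,0) [heading=0, move]
RT 90: heading 0 -> 270
FD 1: (6,0) -> (6,-1) [heading=270, move]
FD 7: (6,-1) -> (6,-8) [heading=270, move]
LT 90: heading 270 -> 0
FD 6: (6,-8) -> (12,-8) [heading=0, move]
FD 10: (12,-8) -> (22,-8) [heading=0, move]
RT 302: heading 0 -> 58
PD: pen down
BK 4: (22,-8) -> (19.88,-11.392) [heading=58, draw]
FD 3: (19.88,-11.392) -> (21.47,-8.848) [heading=58, draw]
RT 45: heading 58 -> 13
LT 90: heading 13 -> 103
Final: pos=(21.47,-8.848), heading=103, 2 segment(s) drawn

Answer: 103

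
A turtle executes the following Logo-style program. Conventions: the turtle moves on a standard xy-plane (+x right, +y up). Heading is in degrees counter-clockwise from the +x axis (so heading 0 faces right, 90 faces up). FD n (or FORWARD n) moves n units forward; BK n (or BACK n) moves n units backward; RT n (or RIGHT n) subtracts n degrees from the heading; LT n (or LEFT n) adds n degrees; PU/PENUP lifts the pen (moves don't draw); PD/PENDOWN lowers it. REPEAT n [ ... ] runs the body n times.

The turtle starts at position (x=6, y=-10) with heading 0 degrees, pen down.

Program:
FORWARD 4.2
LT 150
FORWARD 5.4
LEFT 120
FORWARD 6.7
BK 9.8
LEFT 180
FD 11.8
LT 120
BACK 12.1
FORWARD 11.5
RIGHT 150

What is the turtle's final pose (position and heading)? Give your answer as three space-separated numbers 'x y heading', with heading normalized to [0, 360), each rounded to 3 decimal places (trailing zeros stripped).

Executing turtle program step by step:
Start: pos=(6,-10), heading=0, pen down
FD 4.2: (6,-10) -> (10.2,-10) [heading=0, draw]
LT 150: heading 0 -> 150
FD 5.4: (10.2,-10) -> (5.523,-7.3) [heading=150, draw]
LT 120: heading 150 -> 270
FD 6.7: (5.523,-7.3) -> (5.523,-14) [heading=270, draw]
BK 9.8: (5.523,-14) -> (5.523,-4.2) [heading=270, draw]
LT 180: heading 270 -> 90
FD 11.8: (5.523,-4.2) -> (5.523,7.6) [heading=90, draw]
LT 120: heading 90 -> 210
BK 12.1: (5.523,7.6) -> (16.002,13.65) [heading=210, draw]
FD 11.5: (16.002,13.65) -> (6.043,7.9) [heading=210, draw]
RT 150: heading 210 -> 60
Final: pos=(6.043,7.9), heading=60, 7 segment(s) drawn

Answer: 6.043 7.9 60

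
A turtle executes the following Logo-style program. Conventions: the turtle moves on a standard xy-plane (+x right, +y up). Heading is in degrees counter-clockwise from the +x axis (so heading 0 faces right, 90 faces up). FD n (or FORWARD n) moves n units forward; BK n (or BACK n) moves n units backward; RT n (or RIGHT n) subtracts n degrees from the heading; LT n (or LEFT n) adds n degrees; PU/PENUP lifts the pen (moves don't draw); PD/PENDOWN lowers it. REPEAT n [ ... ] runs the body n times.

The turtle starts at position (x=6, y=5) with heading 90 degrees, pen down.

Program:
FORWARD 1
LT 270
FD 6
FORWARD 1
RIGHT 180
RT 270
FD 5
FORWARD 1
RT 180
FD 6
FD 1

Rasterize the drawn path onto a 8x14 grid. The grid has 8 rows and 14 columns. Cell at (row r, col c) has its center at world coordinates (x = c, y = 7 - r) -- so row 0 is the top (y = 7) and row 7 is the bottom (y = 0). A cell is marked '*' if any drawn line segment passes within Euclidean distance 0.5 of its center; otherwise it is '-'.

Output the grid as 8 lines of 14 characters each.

Segment 0: (6,5) -> (6,6)
Segment 1: (6,6) -> (12,6)
Segment 2: (12,6) -> (13,6)
Segment 3: (13,6) -> (13,1)
Segment 4: (13,1) -> (13,-0)
Segment 5: (13,-0) -> (13,6)
Segment 6: (13,6) -> (13,7)

Answer: -------------*
------********
------*------*
-------------*
-------------*
-------------*
-------------*
-------------*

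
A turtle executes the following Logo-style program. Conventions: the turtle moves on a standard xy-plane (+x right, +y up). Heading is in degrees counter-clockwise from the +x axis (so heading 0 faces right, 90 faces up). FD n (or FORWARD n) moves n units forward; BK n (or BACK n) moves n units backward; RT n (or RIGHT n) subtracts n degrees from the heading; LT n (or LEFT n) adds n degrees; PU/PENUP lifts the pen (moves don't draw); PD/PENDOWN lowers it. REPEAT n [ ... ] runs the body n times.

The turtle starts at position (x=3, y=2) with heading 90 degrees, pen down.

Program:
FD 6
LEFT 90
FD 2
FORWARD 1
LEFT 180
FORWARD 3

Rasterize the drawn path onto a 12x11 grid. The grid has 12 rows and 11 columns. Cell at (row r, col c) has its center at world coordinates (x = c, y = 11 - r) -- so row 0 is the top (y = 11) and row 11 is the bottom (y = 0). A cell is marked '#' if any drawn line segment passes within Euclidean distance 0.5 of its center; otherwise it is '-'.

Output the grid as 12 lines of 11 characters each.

Segment 0: (3,2) -> (3,8)
Segment 1: (3,8) -> (1,8)
Segment 2: (1,8) -> (0,8)
Segment 3: (0,8) -> (3,8)

Answer: -----------
-----------
-----------
####-------
---#-------
---#-------
---#-------
---#-------
---#-------
---#-------
-----------
-----------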